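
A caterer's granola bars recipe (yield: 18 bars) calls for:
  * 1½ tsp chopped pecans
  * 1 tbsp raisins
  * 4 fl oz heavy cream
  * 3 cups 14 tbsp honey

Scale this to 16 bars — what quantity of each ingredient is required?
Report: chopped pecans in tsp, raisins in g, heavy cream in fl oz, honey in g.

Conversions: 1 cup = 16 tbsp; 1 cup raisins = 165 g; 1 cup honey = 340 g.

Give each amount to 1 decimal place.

Scaling factor: 16/18 = 8/9.
chopped pecans: 1.5 tsp × 8/9 ≈ 1.3 tsp
raisins: 1 tbsp × 8/9 ÷ 16 tbsp/cup × 165 g/cup ≈ 9.2 g
heavy cream: 4 fl oz × 8/9 ≈ 3.6 fl oz
honey: (3 cup + 14 tbsp = 3.875 cup) × 8/9 × 340 g/cup ≈ 1171.1 g

chopped pecans: 1.3 tsp; raisins: 9.2 g; heavy cream: 3.6 fl oz; honey: 1171.1 g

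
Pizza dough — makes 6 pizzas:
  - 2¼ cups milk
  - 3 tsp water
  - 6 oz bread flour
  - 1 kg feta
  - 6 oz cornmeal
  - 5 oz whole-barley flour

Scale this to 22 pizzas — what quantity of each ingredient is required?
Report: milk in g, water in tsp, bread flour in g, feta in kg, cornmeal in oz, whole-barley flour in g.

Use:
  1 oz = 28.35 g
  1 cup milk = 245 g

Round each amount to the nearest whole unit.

Scaling factor: 22/6 = 11/3.
milk: 2.25 cup × 11/3 × 245 g/cup ≈ 2021 g
water: 3 tsp × 11/3 = 11 tsp
bread flour: 6 oz × 11/3 × 28.35 g/oz ≈ 624 g
feta: 1 kg × 11/3 ≈ 4 kg
cornmeal: 6 oz × 11/3 = 22 oz
whole-barley flour: 5 oz × 11/3 × 28.35 g/oz ≈ 520 g

milk: 2021 g; water: 11 tsp; bread flour: 624 g; feta: 4 kg; cornmeal: 22 oz; whole-barley flour: 520 g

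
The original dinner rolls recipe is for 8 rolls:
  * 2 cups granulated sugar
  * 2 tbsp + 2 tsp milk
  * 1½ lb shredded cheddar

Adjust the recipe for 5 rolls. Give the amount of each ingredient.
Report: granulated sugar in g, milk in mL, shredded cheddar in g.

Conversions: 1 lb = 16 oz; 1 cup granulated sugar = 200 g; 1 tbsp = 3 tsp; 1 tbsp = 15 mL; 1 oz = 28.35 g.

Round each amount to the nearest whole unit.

Scaling factor: 5/8 = 0.625.
granulated sugar: 2 cup × 5/8 × 200 g/cup = 250 g
milk: (2 tbsp + 2 tsp = 8/3 tbsp) × 5/8 × 15 mL/tbsp = 25 mL
shredded cheddar: 1.5 lb × 5/8 × 16 oz/lb × 28.35 g/oz ≈ 425 g

granulated sugar: 250 g; milk: 25 mL; shredded cheddar: 425 g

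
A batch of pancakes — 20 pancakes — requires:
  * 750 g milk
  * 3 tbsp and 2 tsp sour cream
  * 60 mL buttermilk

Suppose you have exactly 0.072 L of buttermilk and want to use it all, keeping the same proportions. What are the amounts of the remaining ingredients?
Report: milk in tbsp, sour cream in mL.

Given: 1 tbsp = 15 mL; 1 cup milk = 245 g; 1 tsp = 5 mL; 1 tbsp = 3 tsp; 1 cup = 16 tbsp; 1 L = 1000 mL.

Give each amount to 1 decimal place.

milk: 58.8 tbsp; sour cream: 66.0 mL

The original recipe has 0.06 L of buttermilk, so the scaling factor is 0.072 ÷ 0.06 = 6/5 = 1.2.
milk: 750 g × 6/5 ÷ 245 g/cup × 16 tbsp/cup ≈ 58.8 tbsp
sour cream: (3 tbsp + 2 tsp = 11/3 tbsp) × 6/5 × 15 mL/tbsp = 66.0 mL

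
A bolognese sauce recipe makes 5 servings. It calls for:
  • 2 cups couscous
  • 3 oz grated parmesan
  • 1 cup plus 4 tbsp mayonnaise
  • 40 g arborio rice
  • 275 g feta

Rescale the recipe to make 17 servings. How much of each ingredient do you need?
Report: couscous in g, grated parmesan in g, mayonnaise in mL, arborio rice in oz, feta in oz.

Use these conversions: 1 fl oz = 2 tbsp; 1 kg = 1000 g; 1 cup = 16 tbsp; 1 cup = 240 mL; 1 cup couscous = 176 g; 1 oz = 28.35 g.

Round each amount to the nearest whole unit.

couscous: 1197 g; grated parmesan: 289 g; mayonnaise: 1020 mL; arborio rice: 5 oz; feta: 33 oz

Scaling factor: 17/5 = 3.4.
couscous: 2 cup × 17/5 × 176 g/cup ≈ 1197 g
grated parmesan: 3 oz × 17/5 × 28.35 g/oz ≈ 289 g
mayonnaise: (1 cup + 4 tbsp = 1.25 cup) × 17/5 × 240 mL/cup = 1020 mL
arborio rice: 40 g × 17/5 ÷ 28.35 g/oz ≈ 5 oz
feta: 275 g × 17/5 ÷ 28.35 g/oz ≈ 33 oz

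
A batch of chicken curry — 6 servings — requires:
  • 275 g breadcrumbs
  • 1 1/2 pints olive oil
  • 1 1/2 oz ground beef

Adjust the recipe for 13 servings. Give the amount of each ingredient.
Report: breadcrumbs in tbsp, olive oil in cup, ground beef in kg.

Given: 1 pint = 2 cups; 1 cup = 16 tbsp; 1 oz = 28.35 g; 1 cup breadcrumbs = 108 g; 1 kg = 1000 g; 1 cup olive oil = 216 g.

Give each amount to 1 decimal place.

breadcrumbs: 88.3 tbsp; olive oil: 6.5 cup; ground beef: 0.1 kg

Scaling factor: 13/6.
breadcrumbs: 275 g × 13/6 ÷ 108 g/cup × 16 tbsp/cup ≈ 88.3 tbsp
olive oil: 1.5 pint × 13/6 × 2 cup/pint = 6.5 cup
ground beef: 1.5 oz × 13/6 × 28.35 g/oz ÷ 1000 g/kg ≈ 0.1 kg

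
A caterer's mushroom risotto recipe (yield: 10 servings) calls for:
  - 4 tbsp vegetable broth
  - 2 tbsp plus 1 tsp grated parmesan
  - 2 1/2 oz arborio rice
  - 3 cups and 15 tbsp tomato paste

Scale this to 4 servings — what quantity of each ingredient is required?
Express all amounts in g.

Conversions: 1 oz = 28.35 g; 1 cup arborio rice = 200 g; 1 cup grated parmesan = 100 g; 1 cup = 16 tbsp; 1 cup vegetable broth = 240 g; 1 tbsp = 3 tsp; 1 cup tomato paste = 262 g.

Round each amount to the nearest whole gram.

vegetable broth: 24 g; grated parmesan: 6 g; arborio rice: 28 g; tomato paste: 413 g

Scaling factor: 4/10 = 2/5 = 0.4.
vegetable broth: 4 tbsp × 2/5 ÷ 16 tbsp/cup × 240 g/cup = 24 g
grated parmesan: (2 tbsp + 1 tsp = 7/3 tbsp) × 2/5 ÷ 16 tbsp/cup × 100 g/cup ≈ 6 g
arborio rice: 2.5 oz × 2/5 × 28.35 g/oz ≈ 28 g
tomato paste: (3 cup + 15 tbsp = 3.9375 cup) × 2/5 × 262 g/cup ≈ 413 g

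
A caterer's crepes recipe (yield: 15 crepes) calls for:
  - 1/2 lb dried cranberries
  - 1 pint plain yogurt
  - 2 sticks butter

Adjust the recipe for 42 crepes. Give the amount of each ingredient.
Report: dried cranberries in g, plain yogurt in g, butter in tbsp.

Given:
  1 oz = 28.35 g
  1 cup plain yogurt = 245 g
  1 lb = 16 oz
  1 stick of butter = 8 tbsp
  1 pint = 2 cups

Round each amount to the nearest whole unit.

Scaling factor: 42/15 = 14/5 = 2.8.
dried cranberries: 0.5 lb × 14/5 × 16 oz/lb × 28.35 g/oz ≈ 635 g
plain yogurt: 1 pint × 14/5 × 2 cup/pint × 245 g/cup = 1372 g
butter: 2 stick × 14/5 × 8 tbsp/stick ≈ 45 tbsp

dried cranberries: 635 g; plain yogurt: 1372 g; butter: 45 tbsp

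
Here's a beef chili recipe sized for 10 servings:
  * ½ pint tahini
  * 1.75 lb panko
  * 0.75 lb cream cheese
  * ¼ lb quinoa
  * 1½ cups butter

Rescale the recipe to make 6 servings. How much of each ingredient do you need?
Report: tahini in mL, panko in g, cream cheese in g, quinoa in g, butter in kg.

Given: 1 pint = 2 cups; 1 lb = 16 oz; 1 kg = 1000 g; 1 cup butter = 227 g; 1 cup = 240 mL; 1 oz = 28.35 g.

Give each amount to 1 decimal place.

tahini: 144.0 mL; panko: 476.3 g; cream cheese: 204.1 g; quinoa: 68.0 g; butter: 0.2 kg

Scaling factor: 6/10 = 3/5 = 0.6.
tahini: 0.5 pint × 3/5 × 2 cup/pint × 240 mL/cup = 144.0 mL
panko: 1.75 lb × 3/5 × 16 oz/lb × 28.35 g/oz ≈ 476.3 g
cream cheese: 0.75 lb × 3/5 × 16 oz/lb × 28.35 g/oz ≈ 204.1 g
quinoa: 0.25 lb × 3/5 × 16 oz/lb × 28.35 g/oz ≈ 68.0 g
butter: 1.5 cup × 3/5 × 227 g/cup ÷ 1000 g/kg ≈ 0.2 kg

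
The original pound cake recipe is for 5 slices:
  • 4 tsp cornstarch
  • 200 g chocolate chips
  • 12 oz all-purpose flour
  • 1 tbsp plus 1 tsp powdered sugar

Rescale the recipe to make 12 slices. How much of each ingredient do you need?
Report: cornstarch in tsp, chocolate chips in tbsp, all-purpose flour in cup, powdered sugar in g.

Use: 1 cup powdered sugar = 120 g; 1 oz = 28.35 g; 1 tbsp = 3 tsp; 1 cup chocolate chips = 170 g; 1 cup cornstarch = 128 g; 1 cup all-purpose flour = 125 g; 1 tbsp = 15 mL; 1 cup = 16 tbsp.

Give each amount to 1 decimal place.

cornstarch: 9.6 tsp; chocolate chips: 45.2 tbsp; all-purpose flour: 6.5 cup; powdered sugar: 24.0 g

Scaling factor: 12/5 = 2.4.
cornstarch: 4 tsp × 12/5 = 9.6 tsp
chocolate chips: 200 g × 12/5 ÷ 170 g/cup × 16 tbsp/cup ≈ 45.2 tbsp
all-purpose flour: 12 oz × 12/5 × 28.35 g/oz ÷ 125 g/cup ≈ 6.5 cup
powdered sugar: (1 tbsp + 1 tsp = 4/3 tbsp) × 12/5 ÷ 16 tbsp/cup × 120 g/cup = 24.0 g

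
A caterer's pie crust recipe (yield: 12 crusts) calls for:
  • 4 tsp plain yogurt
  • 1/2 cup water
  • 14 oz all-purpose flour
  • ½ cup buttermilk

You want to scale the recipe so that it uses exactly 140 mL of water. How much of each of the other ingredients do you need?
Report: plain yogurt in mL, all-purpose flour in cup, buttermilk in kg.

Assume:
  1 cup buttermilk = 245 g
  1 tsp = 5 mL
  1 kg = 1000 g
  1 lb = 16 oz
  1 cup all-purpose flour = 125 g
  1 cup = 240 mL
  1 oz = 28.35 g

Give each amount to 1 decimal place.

plain yogurt: 23.3 mL; all-purpose flour: 3.7 cup; buttermilk: 0.1 kg

The original recipe has 120 mL of water, so the scaling factor is 140 ÷ 120 = 7/6.
plain yogurt: 4 tsp × 7/6 × 5 mL/tsp ≈ 23.3 mL
all-purpose flour: 14 oz × 7/6 × 28.35 g/oz ÷ 125 g/cup ≈ 3.7 cup
buttermilk: 0.5 cup × 7/6 × 245 g/cup ÷ 1000 g/kg ≈ 0.1 kg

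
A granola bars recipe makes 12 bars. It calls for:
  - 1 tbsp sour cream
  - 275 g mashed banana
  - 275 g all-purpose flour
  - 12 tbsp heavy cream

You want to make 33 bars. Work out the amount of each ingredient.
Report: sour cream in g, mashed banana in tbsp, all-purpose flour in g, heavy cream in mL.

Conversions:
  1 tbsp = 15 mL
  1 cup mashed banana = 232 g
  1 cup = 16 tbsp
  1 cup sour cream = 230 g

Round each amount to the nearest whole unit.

Scaling factor: 33/12 = 11/4 = 2.75.
sour cream: 1 tbsp × 11/4 ÷ 16 tbsp/cup × 230 g/cup ≈ 40 g
mashed banana: 275 g × 11/4 ÷ 232 g/cup × 16 tbsp/cup ≈ 52 tbsp
all-purpose flour: 275 g × 11/4 ≈ 756 g
heavy cream: 12 tbsp × 11/4 × 15 mL/tbsp = 495 mL

sour cream: 40 g; mashed banana: 52 tbsp; all-purpose flour: 756 g; heavy cream: 495 mL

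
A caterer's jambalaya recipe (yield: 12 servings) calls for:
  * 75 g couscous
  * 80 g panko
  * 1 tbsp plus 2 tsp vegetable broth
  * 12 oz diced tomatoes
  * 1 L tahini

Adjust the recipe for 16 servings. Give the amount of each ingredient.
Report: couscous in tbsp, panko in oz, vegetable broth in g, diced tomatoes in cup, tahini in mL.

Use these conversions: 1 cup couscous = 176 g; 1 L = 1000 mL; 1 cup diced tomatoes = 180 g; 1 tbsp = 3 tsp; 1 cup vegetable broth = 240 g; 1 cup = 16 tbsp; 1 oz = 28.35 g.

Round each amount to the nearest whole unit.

Scaling factor: 16/12 = 4/3.
couscous: 75 g × 4/3 ÷ 176 g/cup × 16 tbsp/cup ≈ 9 tbsp
panko: 80 g × 4/3 ÷ 28.35 g/oz ≈ 4 oz
vegetable broth: (1 tbsp + 2 tsp = 5/3 tbsp) × 4/3 ÷ 16 tbsp/cup × 240 g/cup ≈ 33 g
diced tomatoes: 12 oz × 4/3 × 28.35 g/oz ÷ 180 g/cup ≈ 3 cup
tahini: 1 L × 4/3 × 1000 mL/L ≈ 1333 mL

couscous: 9 tbsp; panko: 4 oz; vegetable broth: 33 g; diced tomatoes: 3 cup; tahini: 1333 mL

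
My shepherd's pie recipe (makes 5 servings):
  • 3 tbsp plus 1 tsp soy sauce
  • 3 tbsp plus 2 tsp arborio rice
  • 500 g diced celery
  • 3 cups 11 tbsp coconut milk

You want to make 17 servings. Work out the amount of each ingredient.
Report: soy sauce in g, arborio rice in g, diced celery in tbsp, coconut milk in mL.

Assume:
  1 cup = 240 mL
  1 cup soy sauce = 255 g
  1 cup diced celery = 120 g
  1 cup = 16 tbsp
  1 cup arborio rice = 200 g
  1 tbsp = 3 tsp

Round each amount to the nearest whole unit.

soy sauce: 181 g; arborio rice: 156 g; diced celery: 227 tbsp; coconut milk: 3009 mL

Scaling factor: 17/5 = 3.4.
soy sauce: (3 tbsp + 1 tsp = 10/3 tbsp) × 17/5 ÷ 16 tbsp/cup × 255 g/cup ≈ 181 g
arborio rice: (3 tbsp + 2 tsp = 11/3 tbsp) × 17/5 ÷ 16 tbsp/cup × 200 g/cup ≈ 156 g
diced celery: 500 g × 17/5 ÷ 120 g/cup × 16 tbsp/cup ≈ 227 tbsp
coconut milk: (3 cup + 11 tbsp = 3.6875 cup) × 17/5 × 240 mL/cup = 3009 mL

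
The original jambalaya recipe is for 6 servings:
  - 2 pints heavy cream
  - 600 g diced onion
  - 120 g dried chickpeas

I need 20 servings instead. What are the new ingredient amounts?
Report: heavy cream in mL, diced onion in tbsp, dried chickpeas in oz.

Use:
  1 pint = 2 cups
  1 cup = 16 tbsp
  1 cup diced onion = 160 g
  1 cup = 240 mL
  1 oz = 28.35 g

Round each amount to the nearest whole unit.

Scaling factor: 20/6 = 10/3.
heavy cream: 2 pint × 10/3 × 2 cup/pint × 240 mL/cup = 3200 mL
diced onion: 600 g × 10/3 ÷ 160 g/cup × 16 tbsp/cup = 200 tbsp
dried chickpeas: 120 g × 10/3 ÷ 28.35 g/oz ≈ 14 oz

heavy cream: 3200 mL; diced onion: 200 tbsp; dried chickpeas: 14 oz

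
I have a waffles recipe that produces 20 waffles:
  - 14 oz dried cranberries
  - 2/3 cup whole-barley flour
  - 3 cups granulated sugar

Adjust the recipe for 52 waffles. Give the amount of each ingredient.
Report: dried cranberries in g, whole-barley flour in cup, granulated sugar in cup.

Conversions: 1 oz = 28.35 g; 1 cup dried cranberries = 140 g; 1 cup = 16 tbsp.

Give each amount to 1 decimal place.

dried cranberries: 1031.9 g; whole-barley flour: 1.7 cup; granulated sugar: 7.8 cup

Scaling factor: 52/20 = 13/5 = 2.6.
dried cranberries: 14 oz × 13/5 × 28.35 g/oz ≈ 1031.9 g
whole-barley flour: 2/3 cup × 13/5 ≈ 1.7 cup
granulated sugar: 3 cup × 13/5 = 7.8 cup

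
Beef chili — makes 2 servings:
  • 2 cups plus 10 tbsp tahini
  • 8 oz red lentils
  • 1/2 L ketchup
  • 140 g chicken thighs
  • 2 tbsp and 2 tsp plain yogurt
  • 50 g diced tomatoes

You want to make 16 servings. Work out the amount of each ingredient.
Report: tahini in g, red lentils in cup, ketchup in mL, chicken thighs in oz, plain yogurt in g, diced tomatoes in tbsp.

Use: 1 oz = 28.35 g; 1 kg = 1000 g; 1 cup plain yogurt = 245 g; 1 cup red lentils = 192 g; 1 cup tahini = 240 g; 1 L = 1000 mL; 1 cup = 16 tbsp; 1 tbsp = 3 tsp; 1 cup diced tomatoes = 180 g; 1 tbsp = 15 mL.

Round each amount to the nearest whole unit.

tahini: 5040 g; red lentils: 9 cup; ketchup: 4000 mL; chicken thighs: 40 oz; plain yogurt: 327 g; diced tomatoes: 36 tbsp

Scaling factor: 16/2 = 8.
tahini: (2 cup + 10 tbsp = 2.625 cup) × 8 × 240 g/cup = 5040 g
red lentils: 8 oz × 8 × 28.35 g/oz ÷ 192 g/cup ≈ 9 cup
ketchup: 0.5 L × 8 × 1000 mL/L = 4000 mL
chicken thighs: 140 g × 8 ÷ 28.35 g/oz ≈ 40 oz
plain yogurt: (2 tbsp + 2 tsp = 8/3 tbsp) × 8 ÷ 16 tbsp/cup × 245 g/cup ≈ 327 g
diced tomatoes: 50 g × 8 ÷ 180 g/cup × 16 tbsp/cup ≈ 36 tbsp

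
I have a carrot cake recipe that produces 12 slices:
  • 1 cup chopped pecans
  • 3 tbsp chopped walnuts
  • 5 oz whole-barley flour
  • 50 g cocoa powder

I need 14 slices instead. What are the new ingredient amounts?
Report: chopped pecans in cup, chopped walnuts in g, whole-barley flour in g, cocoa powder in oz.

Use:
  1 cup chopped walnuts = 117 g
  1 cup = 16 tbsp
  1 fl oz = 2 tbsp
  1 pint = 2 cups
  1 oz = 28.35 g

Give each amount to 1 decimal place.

Scaling factor: 14/12 = 7/6.
chopped pecans: 1 cup × 7/6 ≈ 1.2 cup
chopped walnuts: 3 tbsp × 7/6 ÷ 16 tbsp/cup × 117 g/cup ≈ 25.6 g
whole-barley flour: 5 oz × 7/6 × 28.35 g/oz ≈ 165.4 g
cocoa powder: 50 g × 7/6 ÷ 28.35 g/oz ≈ 2.1 oz

chopped pecans: 1.2 cup; chopped walnuts: 25.6 g; whole-barley flour: 165.4 g; cocoa powder: 2.1 oz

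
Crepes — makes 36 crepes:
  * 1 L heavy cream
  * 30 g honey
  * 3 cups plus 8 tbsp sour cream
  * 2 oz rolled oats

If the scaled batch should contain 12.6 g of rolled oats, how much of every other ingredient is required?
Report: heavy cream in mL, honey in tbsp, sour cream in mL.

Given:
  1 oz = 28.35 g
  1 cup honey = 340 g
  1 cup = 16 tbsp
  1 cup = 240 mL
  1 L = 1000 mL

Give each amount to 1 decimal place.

heavy cream: 222.2 mL; honey: 0.3 tbsp; sour cream: 186.7 mL

The original recipe has 56.7 g of rolled oats, so the scaling factor is 12.6 ÷ 56.7 = 2/9.
heavy cream: 1 L × 2/9 × 1000 mL/L ≈ 222.2 mL
honey: 30 g × 2/9 ÷ 340 g/cup × 16 tbsp/cup ≈ 0.3 tbsp
sour cream: (3 cup + 8 tbsp = 3.5 cup) × 2/9 × 240 mL/cup ≈ 186.7 mL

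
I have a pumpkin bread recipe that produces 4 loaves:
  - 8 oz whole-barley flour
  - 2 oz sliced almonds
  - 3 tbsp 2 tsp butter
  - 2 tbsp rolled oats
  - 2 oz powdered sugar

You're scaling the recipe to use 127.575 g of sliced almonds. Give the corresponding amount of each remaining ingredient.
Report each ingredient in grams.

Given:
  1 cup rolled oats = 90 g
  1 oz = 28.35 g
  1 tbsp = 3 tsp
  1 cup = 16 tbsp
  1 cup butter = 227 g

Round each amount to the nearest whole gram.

The original recipe has 56.7 g of sliced almonds, so the scaling factor is 127.575 ÷ 56.7 = 9/4 = 2.25.
whole-barley flour: 8 oz × 9/4 × 28.35 g/oz ≈ 510 g
butter: (3 tbsp + 2 tsp = 11/3 tbsp) × 9/4 ÷ 16 tbsp/cup × 227 g/cup ≈ 117 g
rolled oats: 2 tbsp × 9/4 ÷ 16 tbsp/cup × 90 g/cup ≈ 25 g
powdered sugar: 2 oz × 9/4 × 28.35 g/oz ≈ 128 g

whole-barley flour: 510 g; butter: 117 g; rolled oats: 25 g; powdered sugar: 128 g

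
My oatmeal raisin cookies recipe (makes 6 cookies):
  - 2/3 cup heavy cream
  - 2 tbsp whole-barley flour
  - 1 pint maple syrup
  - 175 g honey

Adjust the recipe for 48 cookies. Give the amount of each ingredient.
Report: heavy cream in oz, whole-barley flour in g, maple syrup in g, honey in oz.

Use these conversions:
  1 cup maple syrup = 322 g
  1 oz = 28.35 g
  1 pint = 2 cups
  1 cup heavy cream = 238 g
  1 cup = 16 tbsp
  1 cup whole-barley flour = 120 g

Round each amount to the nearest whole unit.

Scaling factor: 48/6 = 8.
heavy cream: 2/3 cup × 8 × 238 g/cup ÷ 28.35 g/oz ≈ 45 oz
whole-barley flour: 2 tbsp × 8 ÷ 16 tbsp/cup × 120 g/cup = 120 g
maple syrup: 1 pint × 8 × 2 cup/pint × 322 g/cup = 5152 g
honey: 175 g × 8 ÷ 28.35 g/oz ≈ 49 oz

heavy cream: 45 oz; whole-barley flour: 120 g; maple syrup: 5152 g; honey: 49 oz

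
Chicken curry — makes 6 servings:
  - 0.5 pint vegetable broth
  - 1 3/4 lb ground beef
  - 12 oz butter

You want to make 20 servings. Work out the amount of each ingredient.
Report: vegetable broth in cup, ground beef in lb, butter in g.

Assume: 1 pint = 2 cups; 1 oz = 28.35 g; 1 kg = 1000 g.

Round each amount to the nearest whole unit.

Scaling factor: 20/6 = 10/3.
vegetable broth: 0.5 pint × 10/3 × 2 cup/pint ≈ 3 cup
ground beef: 1.75 lb × 10/3 ≈ 6 lb
butter: 12 oz × 10/3 × 28.35 g/oz = 1134 g

vegetable broth: 3 cup; ground beef: 6 lb; butter: 1134 g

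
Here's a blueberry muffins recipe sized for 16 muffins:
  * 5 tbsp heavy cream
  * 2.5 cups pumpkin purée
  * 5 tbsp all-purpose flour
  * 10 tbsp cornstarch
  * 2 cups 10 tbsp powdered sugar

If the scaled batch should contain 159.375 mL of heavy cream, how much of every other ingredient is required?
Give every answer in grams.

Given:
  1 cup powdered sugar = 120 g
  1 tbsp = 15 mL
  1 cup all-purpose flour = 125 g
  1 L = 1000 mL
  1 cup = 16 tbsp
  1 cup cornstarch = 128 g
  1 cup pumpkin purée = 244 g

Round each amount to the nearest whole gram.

The original recipe has 75 mL of heavy cream, so the scaling factor is 159.375 ÷ 75 = 17/8 = 2.125.
pumpkin purée: 2.5 cup × 17/8 × 244 g/cup ≈ 1296 g
all-purpose flour: 5 tbsp × 17/8 ÷ 16 tbsp/cup × 125 g/cup ≈ 83 g
cornstarch: 10 tbsp × 17/8 ÷ 16 tbsp/cup × 128 g/cup = 170 g
powdered sugar: (2 cup + 10 tbsp = 2.625 cup) × 17/8 × 120 g/cup ≈ 669 g

pumpkin purée: 1296 g; all-purpose flour: 83 g; cornstarch: 170 g; powdered sugar: 669 g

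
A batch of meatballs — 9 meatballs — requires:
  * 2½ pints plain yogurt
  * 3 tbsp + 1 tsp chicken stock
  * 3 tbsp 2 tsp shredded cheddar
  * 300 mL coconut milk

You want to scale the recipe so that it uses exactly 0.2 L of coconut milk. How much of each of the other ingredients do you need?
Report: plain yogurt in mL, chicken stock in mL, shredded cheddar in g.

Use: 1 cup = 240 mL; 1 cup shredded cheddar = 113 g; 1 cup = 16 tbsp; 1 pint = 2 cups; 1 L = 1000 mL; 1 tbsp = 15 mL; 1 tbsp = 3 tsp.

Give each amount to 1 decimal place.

plain yogurt: 800.0 mL; chicken stock: 33.3 mL; shredded cheddar: 17.3 g

The original recipe has 0.3 L of coconut milk, so the scaling factor is 0.2 ÷ 0.3 = 2/3.
plain yogurt: 2.5 pint × 2/3 × 2 cup/pint × 240 mL/cup = 800.0 mL
chicken stock: (3 tbsp + 1 tsp = 10/3 tbsp) × 2/3 × 15 mL/tbsp ≈ 33.3 mL
shredded cheddar: (3 tbsp + 2 tsp = 11/3 tbsp) × 2/3 ÷ 16 tbsp/cup × 113 g/cup ≈ 17.3 g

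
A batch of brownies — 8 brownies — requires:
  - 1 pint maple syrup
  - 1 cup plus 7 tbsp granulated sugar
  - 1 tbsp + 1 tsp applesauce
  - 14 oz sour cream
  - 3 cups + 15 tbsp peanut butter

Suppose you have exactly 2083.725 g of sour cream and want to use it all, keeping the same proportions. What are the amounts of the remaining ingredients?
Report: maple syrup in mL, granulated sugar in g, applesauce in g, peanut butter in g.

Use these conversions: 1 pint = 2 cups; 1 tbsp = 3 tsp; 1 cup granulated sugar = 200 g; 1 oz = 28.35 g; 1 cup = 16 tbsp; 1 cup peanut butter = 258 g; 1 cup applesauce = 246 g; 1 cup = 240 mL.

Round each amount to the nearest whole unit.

The original recipe has 396.9 g of sour cream, so the scaling factor is 2083.725 ÷ 396.9 = 21/4 = 5.25.
maple syrup: 1 pint × 21/4 × 2 cup/pint × 240 mL/cup = 2520 mL
granulated sugar: (1 cup + 7 tbsp = 1.4375 cup) × 21/4 × 200 g/cup ≈ 1509 g
applesauce: (1 tbsp + 1 tsp = 4/3 tbsp) × 21/4 ÷ 16 tbsp/cup × 246 g/cup ≈ 108 g
peanut butter: (3 cup + 15 tbsp = 3.9375 cup) × 21/4 × 258 g/cup ≈ 5333 g

maple syrup: 2520 mL; granulated sugar: 1509 g; applesauce: 108 g; peanut butter: 5333 g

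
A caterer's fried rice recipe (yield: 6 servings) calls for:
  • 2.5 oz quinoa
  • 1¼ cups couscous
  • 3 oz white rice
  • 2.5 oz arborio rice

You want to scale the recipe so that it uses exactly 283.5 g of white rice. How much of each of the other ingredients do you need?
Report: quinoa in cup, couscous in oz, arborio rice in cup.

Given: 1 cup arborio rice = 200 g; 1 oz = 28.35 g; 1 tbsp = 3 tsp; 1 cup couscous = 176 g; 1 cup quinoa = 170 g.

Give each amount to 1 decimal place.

quinoa: 1.4 cup; couscous: 25.9 oz; arborio rice: 1.2 cup

The original recipe has 85.05 g of white rice, so the scaling factor is 283.5 ÷ 85.05 = 10/3.
quinoa: 2.5 oz × 10/3 × 28.35 g/oz ÷ 170 g/cup ≈ 1.4 cup
couscous: 1.25 cup × 10/3 × 176 g/cup ÷ 28.35 g/oz ≈ 25.9 oz
arborio rice: 2.5 oz × 10/3 × 28.35 g/oz ÷ 200 g/cup ≈ 1.2 cup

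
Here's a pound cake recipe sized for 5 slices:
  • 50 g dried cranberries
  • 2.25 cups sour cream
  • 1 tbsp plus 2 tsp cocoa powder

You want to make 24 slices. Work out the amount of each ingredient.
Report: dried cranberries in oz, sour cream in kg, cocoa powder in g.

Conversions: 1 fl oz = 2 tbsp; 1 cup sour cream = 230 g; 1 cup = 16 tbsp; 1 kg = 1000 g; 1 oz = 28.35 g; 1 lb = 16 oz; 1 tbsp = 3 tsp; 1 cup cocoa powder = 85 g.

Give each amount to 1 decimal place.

Scaling factor: 24/5 = 4.8.
dried cranberries: 50 g × 24/5 ÷ 28.35 g/oz ≈ 8.5 oz
sour cream: 2.25 cup × 24/5 × 230 g/cup ÷ 1000 g/kg ≈ 2.5 kg
cocoa powder: (1 tbsp + 2 tsp = 5/3 tbsp) × 24/5 ÷ 16 tbsp/cup × 85 g/cup = 42.5 g

dried cranberries: 8.5 oz; sour cream: 2.5 kg; cocoa powder: 42.5 g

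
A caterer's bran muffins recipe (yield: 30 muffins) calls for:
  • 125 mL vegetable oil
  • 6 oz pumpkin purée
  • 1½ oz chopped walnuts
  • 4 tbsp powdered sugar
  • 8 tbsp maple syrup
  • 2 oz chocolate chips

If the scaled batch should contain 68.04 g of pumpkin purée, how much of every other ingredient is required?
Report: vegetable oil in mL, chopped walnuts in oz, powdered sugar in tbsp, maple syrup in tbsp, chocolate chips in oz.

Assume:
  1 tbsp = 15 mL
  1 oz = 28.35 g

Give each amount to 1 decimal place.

The original recipe has 170.1 g of pumpkin purée, so the scaling factor is 68.04 ÷ 170.1 = 2/5 = 0.4.
vegetable oil: 125 mL × 2/5 = 50.0 mL
chopped walnuts: 1.5 oz × 2/5 = 0.6 oz
powdered sugar: 4 tbsp × 2/5 = 1.6 tbsp
maple syrup: 8 tbsp × 2/5 = 3.2 tbsp
chocolate chips: 2 oz × 2/5 = 0.8 oz

vegetable oil: 50.0 mL; chopped walnuts: 0.6 oz; powdered sugar: 1.6 tbsp; maple syrup: 3.2 tbsp; chocolate chips: 0.8 oz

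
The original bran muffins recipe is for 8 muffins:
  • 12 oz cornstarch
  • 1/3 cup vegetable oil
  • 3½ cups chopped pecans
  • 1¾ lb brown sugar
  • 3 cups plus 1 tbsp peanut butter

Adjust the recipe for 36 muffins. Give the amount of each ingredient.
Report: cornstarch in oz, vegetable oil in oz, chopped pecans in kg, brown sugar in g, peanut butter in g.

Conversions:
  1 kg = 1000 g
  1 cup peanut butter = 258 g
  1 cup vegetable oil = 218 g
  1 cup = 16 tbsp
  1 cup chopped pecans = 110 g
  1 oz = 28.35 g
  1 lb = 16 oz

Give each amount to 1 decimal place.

Scaling factor: 36/8 = 9/2 = 4.5.
cornstarch: 12 oz × 9/2 = 54.0 oz
vegetable oil: 1/3 cup × 9/2 × 218 g/cup ÷ 28.35 g/oz ≈ 11.5 oz
chopped pecans: 3.5 cup × 9/2 × 110 g/cup ÷ 1000 g/kg ≈ 1.7 kg
brown sugar: 1.75 lb × 9/2 × 16 oz/lb × 28.35 g/oz = 3572.1 g
peanut butter: (3 cup + 1 tbsp = 3.0625 cup) × 9/2 × 258 g/cup ≈ 3555.6 g

cornstarch: 54.0 oz; vegetable oil: 11.5 oz; chopped pecans: 1.7 kg; brown sugar: 3572.1 g; peanut butter: 3555.6 g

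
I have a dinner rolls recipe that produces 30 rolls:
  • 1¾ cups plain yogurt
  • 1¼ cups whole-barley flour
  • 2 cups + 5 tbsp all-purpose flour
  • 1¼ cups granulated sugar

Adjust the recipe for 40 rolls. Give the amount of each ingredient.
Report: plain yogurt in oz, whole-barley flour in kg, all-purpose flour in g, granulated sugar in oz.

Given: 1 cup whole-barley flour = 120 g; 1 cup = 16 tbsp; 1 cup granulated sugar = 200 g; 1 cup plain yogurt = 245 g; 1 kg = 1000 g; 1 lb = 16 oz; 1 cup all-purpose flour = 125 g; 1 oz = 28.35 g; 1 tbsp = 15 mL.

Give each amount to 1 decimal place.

plain yogurt: 20.2 oz; whole-barley flour: 0.2 kg; all-purpose flour: 385.4 g; granulated sugar: 11.8 oz

Scaling factor: 40/30 = 4/3.
plain yogurt: 1.75 cup × 4/3 × 245 g/cup ÷ 28.35 g/oz ≈ 20.2 oz
whole-barley flour: 1.25 cup × 4/3 × 120 g/cup ÷ 1000 g/kg = 0.2 kg
all-purpose flour: (2 cup + 5 tbsp = 2.3125 cup) × 4/3 × 125 g/cup ≈ 385.4 g
granulated sugar: 1.25 cup × 4/3 × 200 g/cup ÷ 28.35 g/oz ≈ 11.8 oz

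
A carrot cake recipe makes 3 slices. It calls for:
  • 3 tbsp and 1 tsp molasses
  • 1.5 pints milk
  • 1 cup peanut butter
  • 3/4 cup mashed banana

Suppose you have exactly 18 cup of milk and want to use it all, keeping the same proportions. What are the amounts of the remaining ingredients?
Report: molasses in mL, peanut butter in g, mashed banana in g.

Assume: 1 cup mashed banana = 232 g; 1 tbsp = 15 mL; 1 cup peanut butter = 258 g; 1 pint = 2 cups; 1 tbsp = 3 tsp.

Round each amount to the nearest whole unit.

The original recipe has 3 cup of milk, so the scaling factor is 18 ÷ 3 = 6.
molasses: (3 tbsp + 1 tsp = 10/3 tbsp) × 6 × 15 mL/tbsp = 300 mL
peanut butter: 1 cup × 6 × 258 g/cup = 1548 g
mashed banana: 0.75 cup × 6 × 232 g/cup = 1044 g

molasses: 300 mL; peanut butter: 1548 g; mashed banana: 1044 g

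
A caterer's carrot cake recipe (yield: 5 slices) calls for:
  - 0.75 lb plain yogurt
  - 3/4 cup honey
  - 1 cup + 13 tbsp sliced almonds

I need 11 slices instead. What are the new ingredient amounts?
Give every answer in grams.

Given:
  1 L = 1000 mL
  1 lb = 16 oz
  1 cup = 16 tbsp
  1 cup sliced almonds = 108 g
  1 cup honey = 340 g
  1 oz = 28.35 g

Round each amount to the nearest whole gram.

Scaling factor: 11/5 = 2.2.
plain yogurt: 0.75 lb × 11/5 × 16 oz/lb × 28.35 g/oz ≈ 748 g
honey: 0.75 cup × 11/5 × 340 g/cup = 561 g
sliced almonds: (1 cup + 13 tbsp = 1.8125 cup) × 11/5 × 108 g/cup ≈ 431 g

plain yogurt: 748 g; honey: 561 g; sliced almonds: 431 g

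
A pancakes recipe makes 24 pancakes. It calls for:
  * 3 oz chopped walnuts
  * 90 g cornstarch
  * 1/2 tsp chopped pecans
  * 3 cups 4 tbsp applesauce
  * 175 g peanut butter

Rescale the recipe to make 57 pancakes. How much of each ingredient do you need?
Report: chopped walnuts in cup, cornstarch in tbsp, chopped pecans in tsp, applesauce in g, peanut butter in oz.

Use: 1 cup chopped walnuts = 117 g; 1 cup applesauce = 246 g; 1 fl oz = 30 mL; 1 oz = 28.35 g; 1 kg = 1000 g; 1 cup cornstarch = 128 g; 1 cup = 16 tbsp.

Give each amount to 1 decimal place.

chopped walnuts: 1.7 cup; cornstarch: 26.7 tbsp; chopped pecans: 1.2 tsp; applesauce: 1898.8 g; peanut butter: 14.7 oz

Scaling factor: 57/24 = 19/8 = 2.375.
chopped walnuts: 3 oz × 19/8 × 28.35 g/oz ÷ 117 g/cup ≈ 1.7 cup
cornstarch: 90 g × 19/8 ÷ 128 g/cup × 16 tbsp/cup ≈ 26.7 tbsp
chopped pecans: 0.5 tsp × 19/8 ≈ 1.2 tsp
applesauce: (3 cup + 4 tbsp = 3.25 cup) × 19/8 × 246 g/cup ≈ 1898.8 g
peanut butter: 175 g × 19/8 ÷ 28.35 g/oz ≈ 14.7 oz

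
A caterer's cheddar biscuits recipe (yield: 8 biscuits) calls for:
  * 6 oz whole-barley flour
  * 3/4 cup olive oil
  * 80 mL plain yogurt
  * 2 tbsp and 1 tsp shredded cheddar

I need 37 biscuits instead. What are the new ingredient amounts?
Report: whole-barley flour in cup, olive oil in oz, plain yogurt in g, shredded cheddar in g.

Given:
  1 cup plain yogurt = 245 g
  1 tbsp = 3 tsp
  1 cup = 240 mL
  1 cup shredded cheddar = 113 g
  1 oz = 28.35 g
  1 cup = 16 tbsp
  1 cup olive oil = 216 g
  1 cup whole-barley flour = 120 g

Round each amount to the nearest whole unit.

Scaling factor: 37/8 = 4.625.
whole-barley flour: 6 oz × 37/8 × 28.35 g/oz ÷ 120 g/cup ≈ 7 cup
olive oil: 0.75 cup × 37/8 × 216 g/cup ÷ 28.35 g/oz ≈ 26 oz
plain yogurt: 80 mL × 37/8 ÷ 240 mL/cup × 245 g/cup ≈ 378 g
shredded cheddar: (2 tbsp + 1 tsp = 7/3 tbsp) × 37/8 ÷ 16 tbsp/cup × 113 g/cup ≈ 76 g

whole-barley flour: 7 cup; olive oil: 26 oz; plain yogurt: 378 g; shredded cheddar: 76 g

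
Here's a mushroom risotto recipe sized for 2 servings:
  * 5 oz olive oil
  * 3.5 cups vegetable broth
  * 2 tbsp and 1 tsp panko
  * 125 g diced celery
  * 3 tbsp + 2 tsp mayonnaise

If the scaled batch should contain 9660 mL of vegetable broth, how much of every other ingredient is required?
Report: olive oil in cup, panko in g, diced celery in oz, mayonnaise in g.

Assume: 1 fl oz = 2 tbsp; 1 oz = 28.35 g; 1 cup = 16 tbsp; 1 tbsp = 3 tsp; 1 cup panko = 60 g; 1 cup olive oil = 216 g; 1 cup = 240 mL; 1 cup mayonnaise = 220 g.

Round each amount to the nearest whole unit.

olive oil: 8 cup; panko: 101 g; diced celery: 51 oz; mayonnaise: 580 g

The original recipe has 840 mL of vegetable broth, so the scaling factor is 9660 ÷ 840 = 23/2 = 11.5.
olive oil: 5 oz × 23/2 × 28.35 g/oz ÷ 216 g/cup ≈ 8 cup
panko: (2 tbsp + 1 tsp = 7/3 tbsp) × 23/2 ÷ 16 tbsp/cup × 60 g/cup ≈ 101 g
diced celery: 125 g × 23/2 ÷ 28.35 g/oz ≈ 51 oz
mayonnaise: (3 tbsp + 2 tsp = 11/3 tbsp) × 23/2 ÷ 16 tbsp/cup × 220 g/cup ≈ 580 g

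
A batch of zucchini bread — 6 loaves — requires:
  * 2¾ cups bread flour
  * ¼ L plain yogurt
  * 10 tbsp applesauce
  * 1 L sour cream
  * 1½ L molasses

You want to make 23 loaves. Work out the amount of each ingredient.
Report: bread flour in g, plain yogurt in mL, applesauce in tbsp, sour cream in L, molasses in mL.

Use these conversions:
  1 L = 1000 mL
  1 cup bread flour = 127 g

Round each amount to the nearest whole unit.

Scaling factor: 23/6.
bread flour: 2.75 cup × 23/6 × 127 g/cup ≈ 1339 g
plain yogurt: 0.25 L × 23/6 × 1000 mL/L ≈ 958 mL
applesauce: 10 tbsp × 23/6 ≈ 38 tbsp
sour cream: 1 L × 23/6 ≈ 4 L
molasses: 1.5 L × 23/6 × 1000 mL/L = 5750 mL

bread flour: 1339 g; plain yogurt: 958 mL; applesauce: 38 tbsp; sour cream: 4 L; molasses: 5750 mL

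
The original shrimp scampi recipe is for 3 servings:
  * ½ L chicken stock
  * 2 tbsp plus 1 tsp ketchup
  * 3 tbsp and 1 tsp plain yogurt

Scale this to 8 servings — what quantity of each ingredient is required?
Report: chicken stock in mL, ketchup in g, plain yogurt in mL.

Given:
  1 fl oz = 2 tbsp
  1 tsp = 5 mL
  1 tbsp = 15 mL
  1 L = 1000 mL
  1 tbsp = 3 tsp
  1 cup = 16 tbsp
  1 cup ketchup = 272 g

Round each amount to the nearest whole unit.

Scaling factor: 8/3.
chicken stock: 0.5 L × 8/3 × 1000 mL/L ≈ 1333 mL
ketchup: (2 tbsp + 1 tsp = 7/3 tbsp) × 8/3 ÷ 16 tbsp/cup × 272 g/cup ≈ 106 g
plain yogurt: (3 tbsp + 1 tsp = 10/3 tbsp) × 8/3 × 15 mL/tbsp ≈ 133 mL

chicken stock: 1333 mL; ketchup: 106 g; plain yogurt: 133 mL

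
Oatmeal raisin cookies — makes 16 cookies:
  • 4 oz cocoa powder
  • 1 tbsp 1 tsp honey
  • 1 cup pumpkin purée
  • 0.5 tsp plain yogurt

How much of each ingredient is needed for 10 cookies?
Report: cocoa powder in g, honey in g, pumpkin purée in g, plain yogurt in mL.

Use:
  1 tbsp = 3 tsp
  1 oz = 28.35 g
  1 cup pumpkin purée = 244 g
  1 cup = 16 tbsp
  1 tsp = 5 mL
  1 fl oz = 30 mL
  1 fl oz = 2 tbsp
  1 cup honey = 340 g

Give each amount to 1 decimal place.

Scaling factor: 10/16 = 5/8 = 0.625.
cocoa powder: 4 oz × 5/8 × 28.35 g/oz ≈ 70.9 g
honey: (1 tbsp + 1 tsp = 4/3 tbsp) × 5/8 ÷ 16 tbsp/cup × 340 g/cup ≈ 17.7 g
pumpkin purée: 1 cup × 5/8 × 244 g/cup = 152.5 g
plain yogurt: 0.5 tsp × 5/8 × 5 mL/tsp ≈ 1.6 mL

cocoa powder: 70.9 g; honey: 17.7 g; pumpkin purée: 152.5 g; plain yogurt: 1.6 mL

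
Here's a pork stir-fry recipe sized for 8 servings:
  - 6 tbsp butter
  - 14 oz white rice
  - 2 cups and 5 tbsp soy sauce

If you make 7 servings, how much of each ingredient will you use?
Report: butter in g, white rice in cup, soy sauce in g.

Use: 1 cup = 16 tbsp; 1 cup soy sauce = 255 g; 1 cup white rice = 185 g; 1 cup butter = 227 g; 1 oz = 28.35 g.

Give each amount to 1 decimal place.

Scaling factor: 7/8 = 0.875.
butter: 6 tbsp × 7/8 ÷ 16 tbsp/cup × 227 g/cup ≈ 74.5 g
white rice: 14 oz × 7/8 × 28.35 g/oz ÷ 185 g/cup ≈ 1.9 cup
soy sauce: (2 cup + 5 tbsp = 2.3125 cup) × 7/8 × 255 g/cup ≈ 516.0 g

butter: 74.5 g; white rice: 1.9 cup; soy sauce: 516.0 g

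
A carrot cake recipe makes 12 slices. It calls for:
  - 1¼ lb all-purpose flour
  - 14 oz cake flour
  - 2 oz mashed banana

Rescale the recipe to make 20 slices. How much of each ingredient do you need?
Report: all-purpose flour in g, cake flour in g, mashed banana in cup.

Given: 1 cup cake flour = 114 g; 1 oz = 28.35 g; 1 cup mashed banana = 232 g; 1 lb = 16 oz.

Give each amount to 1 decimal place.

Scaling factor: 20/12 = 5/3.
all-purpose flour: 1.25 lb × 5/3 × 16 oz/lb × 28.35 g/oz = 945.0 g
cake flour: 14 oz × 5/3 × 28.35 g/oz = 661.5 g
mashed banana: 2 oz × 5/3 × 28.35 g/oz ÷ 232 g/cup ≈ 0.4 cup

all-purpose flour: 945.0 g; cake flour: 661.5 g; mashed banana: 0.4 cup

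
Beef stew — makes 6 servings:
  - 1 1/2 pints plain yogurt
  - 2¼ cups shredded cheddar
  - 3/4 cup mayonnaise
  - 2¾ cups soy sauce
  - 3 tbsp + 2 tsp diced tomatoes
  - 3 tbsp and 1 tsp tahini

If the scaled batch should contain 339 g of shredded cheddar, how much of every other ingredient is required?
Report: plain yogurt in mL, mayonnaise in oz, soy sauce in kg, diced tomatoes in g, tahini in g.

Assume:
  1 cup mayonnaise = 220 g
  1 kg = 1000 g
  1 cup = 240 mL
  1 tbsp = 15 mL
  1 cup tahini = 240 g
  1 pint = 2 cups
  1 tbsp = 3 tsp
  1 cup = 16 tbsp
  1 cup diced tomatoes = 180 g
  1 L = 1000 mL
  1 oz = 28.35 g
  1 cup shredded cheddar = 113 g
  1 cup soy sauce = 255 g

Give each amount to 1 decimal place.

The original recipe has 254.25 g of shredded cheddar, so the scaling factor is 339 ÷ 254.25 = 4/3.
plain yogurt: 1.5 pint × 4/3 × 2 cup/pint × 240 mL/cup = 960.0 mL
mayonnaise: 0.75 cup × 4/3 × 220 g/cup ÷ 28.35 g/oz ≈ 7.8 oz
soy sauce: 2.75 cup × 4/3 × 255 g/cup ÷ 1000 g/kg ≈ 0.9 kg
diced tomatoes: (3 tbsp + 2 tsp = 11/3 tbsp) × 4/3 ÷ 16 tbsp/cup × 180 g/cup = 55.0 g
tahini: (3 tbsp + 1 tsp = 10/3 tbsp) × 4/3 ÷ 16 tbsp/cup × 240 g/cup ≈ 66.7 g

plain yogurt: 960.0 mL; mayonnaise: 7.8 oz; soy sauce: 0.9 kg; diced tomatoes: 55.0 g; tahini: 66.7 g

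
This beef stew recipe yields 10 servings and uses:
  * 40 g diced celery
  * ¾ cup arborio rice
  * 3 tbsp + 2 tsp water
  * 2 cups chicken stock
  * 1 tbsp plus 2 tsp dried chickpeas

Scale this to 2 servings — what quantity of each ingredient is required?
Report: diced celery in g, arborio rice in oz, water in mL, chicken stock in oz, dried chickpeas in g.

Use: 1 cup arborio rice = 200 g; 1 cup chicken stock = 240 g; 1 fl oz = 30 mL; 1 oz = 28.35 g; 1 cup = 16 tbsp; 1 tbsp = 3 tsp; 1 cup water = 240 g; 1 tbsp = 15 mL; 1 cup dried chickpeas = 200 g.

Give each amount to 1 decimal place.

diced celery: 8.0 g; arborio rice: 1.1 oz; water: 11.0 mL; chicken stock: 3.4 oz; dried chickpeas: 4.2 g

Scaling factor: 2/10 = 1/5 = 0.2.
diced celery: 40 g × 1/5 = 8.0 g
arborio rice: 0.75 cup × 1/5 × 200 g/cup ÷ 28.35 g/oz ≈ 1.1 oz
water: (3 tbsp + 2 tsp = 11/3 tbsp) × 1/5 × 15 mL/tbsp = 11.0 mL
chicken stock: 2 cup × 1/5 × 240 g/cup ÷ 28.35 g/oz ≈ 3.4 oz
dried chickpeas: (1 tbsp + 2 tsp = 5/3 tbsp) × 1/5 ÷ 16 tbsp/cup × 200 g/cup ≈ 4.2 g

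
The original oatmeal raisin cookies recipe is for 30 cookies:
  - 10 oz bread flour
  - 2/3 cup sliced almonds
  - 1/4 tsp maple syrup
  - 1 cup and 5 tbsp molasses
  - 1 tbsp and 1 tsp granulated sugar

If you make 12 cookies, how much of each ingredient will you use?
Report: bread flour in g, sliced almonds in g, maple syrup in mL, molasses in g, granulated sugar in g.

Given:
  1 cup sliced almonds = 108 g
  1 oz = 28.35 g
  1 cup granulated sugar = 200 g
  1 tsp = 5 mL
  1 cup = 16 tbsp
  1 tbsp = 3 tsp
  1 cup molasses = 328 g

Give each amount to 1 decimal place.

bread flour: 113.4 g; sliced almonds: 28.8 g; maple syrup: 0.5 mL; molasses: 172.2 g; granulated sugar: 6.7 g

Scaling factor: 12/30 = 2/5 = 0.4.
bread flour: 10 oz × 2/5 × 28.35 g/oz = 113.4 g
sliced almonds: 2/3 cup × 2/5 × 108 g/cup = 28.8 g
maple syrup: 0.25 tsp × 2/5 × 5 mL/tsp = 0.5 mL
molasses: (1 cup + 5 tbsp = 1.3125 cup) × 2/5 × 328 g/cup = 172.2 g
granulated sugar: (1 tbsp + 1 tsp = 4/3 tbsp) × 2/5 ÷ 16 tbsp/cup × 200 g/cup ≈ 6.7 g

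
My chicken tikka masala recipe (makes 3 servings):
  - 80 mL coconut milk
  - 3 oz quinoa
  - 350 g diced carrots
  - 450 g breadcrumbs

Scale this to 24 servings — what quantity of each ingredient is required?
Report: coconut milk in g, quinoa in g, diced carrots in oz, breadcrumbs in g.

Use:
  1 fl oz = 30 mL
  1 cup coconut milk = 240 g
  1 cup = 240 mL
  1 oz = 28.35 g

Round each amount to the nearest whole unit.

Scaling factor: 24/3 = 8.
coconut milk: 80 mL × 8 ÷ 240 mL/cup × 240 g/cup = 640 g
quinoa: 3 oz × 8 × 28.35 g/oz ≈ 680 g
diced carrots: 350 g × 8 ÷ 28.35 g/oz ≈ 99 oz
breadcrumbs: 450 g × 8 = 3600 g

coconut milk: 640 g; quinoa: 680 g; diced carrots: 99 oz; breadcrumbs: 3600 g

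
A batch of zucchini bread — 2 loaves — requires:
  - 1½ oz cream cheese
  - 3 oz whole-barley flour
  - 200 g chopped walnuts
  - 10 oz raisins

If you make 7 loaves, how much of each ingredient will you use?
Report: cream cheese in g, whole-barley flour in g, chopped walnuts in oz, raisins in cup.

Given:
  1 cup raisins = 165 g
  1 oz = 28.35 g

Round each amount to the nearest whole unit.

Scaling factor: 7/2 = 3.5.
cream cheese: 1.5 oz × 7/2 × 28.35 g/oz ≈ 149 g
whole-barley flour: 3 oz × 7/2 × 28.35 g/oz ≈ 298 g
chopped walnuts: 200 g × 7/2 ÷ 28.35 g/oz ≈ 25 oz
raisins: 10 oz × 7/2 × 28.35 g/oz ÷ 165 g/cup ≈ 6 cup

cream cheese: 149 g; whole-barley flour: 298 g; chopped walnuts: 25 oz; raisins: 6 cup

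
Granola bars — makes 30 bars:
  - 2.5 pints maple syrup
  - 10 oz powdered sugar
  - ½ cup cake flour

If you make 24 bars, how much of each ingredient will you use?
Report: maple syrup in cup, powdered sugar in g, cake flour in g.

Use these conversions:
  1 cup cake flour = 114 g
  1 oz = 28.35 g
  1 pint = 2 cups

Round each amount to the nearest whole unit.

maple syrup: 4 cup; powdered sugar: 227 g; cake flour: 46 g

Scaling factor: 24/30 = 4/5 = 0.8.
maple syrup: 2.5 pint × 4/5 × 2 cup/pint = 4 cup
powdered sugar: 10 oz × 4/5 × 28.35 g/oz ≈ 227 g
cake flour: 0.5 cup × 4/5 × 114 g/cup ≈ 46 g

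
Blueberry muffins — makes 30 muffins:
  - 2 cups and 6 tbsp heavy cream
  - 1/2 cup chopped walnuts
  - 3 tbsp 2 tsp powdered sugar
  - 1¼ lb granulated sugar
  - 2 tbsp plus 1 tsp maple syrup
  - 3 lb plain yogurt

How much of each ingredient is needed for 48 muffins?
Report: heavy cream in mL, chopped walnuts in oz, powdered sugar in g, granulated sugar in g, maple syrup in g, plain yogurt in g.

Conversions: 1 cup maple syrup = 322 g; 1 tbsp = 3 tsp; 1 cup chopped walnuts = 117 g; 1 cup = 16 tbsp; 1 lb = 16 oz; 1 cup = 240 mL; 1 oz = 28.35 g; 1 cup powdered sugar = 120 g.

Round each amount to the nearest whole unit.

Scaling factor: 48/30 = 8/5 = 1.6.
heavy cream: (2 cup + 6 tbsp = 2.375 cup) × 8/5 × 240 mL/cup = 912 mL
chopped walnuts: 0.5 cup × 8/5 × 117 g/cup ÷ 28.35 g/oz ≈ 3 oz
powdered sugar: (3 tbsp + 2 tsp = 11/3 tbsp) × 8/5 ÷ 16 tbsp/cup × 120 g/cup = 44 g
granulated sugar: 1.25 lb × 8/5 × 16 oz/lb × 28.35 g/oz ≈ 907 g
maple syrup: (2 tbsp + 1 tsp = 7/3 tbsp) × 8/5 ÷ 16 tbsp/cup × 322 g/cup ≈ 75 g
plain yogurt: 3 lb × 8/5 × 16 oz/lb × 28.35 g/oz ≈ 2177 g

heavy cream: 912 mL; chopped walnuts: 3 oz; powdered sugar: 44 g; granulated sugar: 907 g; maple syrup: 75 g; plain yogurt: 2177 g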